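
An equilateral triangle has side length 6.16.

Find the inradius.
r = Area/s with s the semi-perimeter.
Area = (√3/4)·6.16² = (√3/4)·37.9456 ≈ 0.433013·37.9456 ≈ 16.4309
s = 3·6.16/2 = 9.24
r ≈ 16.4309/9.24 ≈ 1.77824
(Equivalently r = side/(2√3) = 6.16/3.4641 ≈ 1.77824.)

r = 1.778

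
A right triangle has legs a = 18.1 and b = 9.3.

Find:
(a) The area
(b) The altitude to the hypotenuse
(a) The legs are perpendicular, so Area = ½·a·b = ½·18.1·9.3 = ½·168.33 = 84.165
(b) Hypotenuse c = √(a² + b²) = √(327.61 + 86.49) = √414.1 ≈ 20.3494
    Area = ½·c·h_c  ⇒  h_c = 2·Area/c = 168.33/20.3494 ≈ 8.27197

Area = 84.165, h_c = 8.272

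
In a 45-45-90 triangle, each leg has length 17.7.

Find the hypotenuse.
In a 45-45-90 triangle the sides are in ratio 1 : 1 : √2, so hypotenuse = leg·√2.
Hypotenuse = 17.7·√2 ≈ 17.7·1.41421 ≈ 25.0316

Hypotenuse = 17.7√2 = 25.03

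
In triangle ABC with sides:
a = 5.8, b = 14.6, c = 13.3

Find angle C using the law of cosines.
c² = a² + b² − 2ab·cos(C)  ⇒  cos(C) = (a² + b² − c²)/(2ab)
cos(C) = (5.8² + 14.6² − 13.3²)/(2·5.8·14.6) = (33.64 + 213.16 − 176.89)/169.36 = 69.91/169.36 ≈ 0.412789
C = arccos(0.412789) ≈ 65.6198°

C = 65.62°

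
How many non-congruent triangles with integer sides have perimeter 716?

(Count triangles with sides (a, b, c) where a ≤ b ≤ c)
Let a ≤ b ≤ c with a + b + c = 716. The only binding inequality is a + b > c, i.e. 716 − c > c, so c < 716/2; and c ≥ 716/3 since c is the largest side.
So 239 ≤ c ≤ 357. For each c, b runs from ⌈(716 − c)/2⌉ up to c (then a = 716 − b − c satisfies 1 ≤ a ≤ b automatically), giving c − ⌈(716 − c)/2⌉ + 1 choices.
Summing over c: 1 + 3 + 4 + 6 + … + 177 + 178  (119 terms, c = 239, …, 357) = 10680
Check (closed form: nearest integer to p²/48 for even p, (p+3)²/48 for odd p): 716²/48 = 512656/48 ≈ 10680.33 → 10680

10680 triangles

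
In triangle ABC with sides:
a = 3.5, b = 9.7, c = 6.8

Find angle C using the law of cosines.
c² = a² + b² − 2ab·cos(C)  ⇒  cos(C) = (a² + b² − c²)/(2ab)
cos(C) = (3.5² + 9.7² − 6.8²)/(2·3.5·9.7) = (12.25 + 94.09 − 46.24)/67.9 = 60.1/67.9 ≈ 0.885125
C = arccos(0.885125) ≈ 27.7331°

C = 27.73°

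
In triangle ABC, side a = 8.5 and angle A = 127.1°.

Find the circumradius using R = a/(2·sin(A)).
R = a/(2·sin(A)) = 8.5/(2·sin(127.1°))
sin(127.1°) ≈ 0.797584
R ≈ 8.5/(2·0.797584) = 8.5/1.59517 ≈ 5.32859

R = 5.329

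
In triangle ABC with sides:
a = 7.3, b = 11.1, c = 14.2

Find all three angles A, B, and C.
Law of cosines for each angle (a² = 53.29, b² = 123.21, c² = 201.64):
cos(A) = (b² + c² − a²)/(2bc) = (123.21 + 201.64 − 53.29)/(2·11.1·14.2) = 271.56/315.24 ≈ 0.861439  ⇒  A ≈ 30.5215°
cos(B) = (a² + c² − b²)/(2ac) = (53.29 + 201.64 − 123.21)/(2·7.3·14.2) = 131.72/207.32 ≈ 0.635346  ⇒  B ≈ 50.5543°
cos(C) = (a² + b² − c²)/(2ab) = (53.29 + 123.21 − 201.64)/(2·7.3·11.1) = -25.14/162.06 ≈ -0.155128  ⇒  C ≈ 98.9242°
Check: A + B + C ≈ 180°

A = 30.52°, B = 50.55°, C = 98.92°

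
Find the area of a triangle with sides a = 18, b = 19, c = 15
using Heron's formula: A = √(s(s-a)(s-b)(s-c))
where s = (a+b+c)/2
s = (18 + 19 + 15)/2 = 52/2 = 26
s − a = 8, s − b = 7, s − c = 11
s(s−a)(s−b)(s−c) = 26·8·7·11 = 16016
Area = √16016 ≈ 126.554

s = 26.0, Area = 126.6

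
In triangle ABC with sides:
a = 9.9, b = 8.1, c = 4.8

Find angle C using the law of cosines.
c² = a² + b² − 2ab·cos(C)  ⇒  cos(C) = (a² + b² − c²)/(2ab)
cos(C) = (9.9² + 8.1² − 4.8²)/(2·9.9·8.1) = (98.01 + 65.61 − 23.04)/160.38 = 140.58/160.38 ≈ 0.876543
C = arccos(0.876543) ≈ 28.7719°

C = 28.77°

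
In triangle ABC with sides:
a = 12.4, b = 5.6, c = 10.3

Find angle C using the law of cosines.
c² = a² + b² − 2ab·cos(C)  ⇒  cos(C) = (a² + b² − c²)/(2ab)
cos(C) = (12.4² + 5.6² − 10.3²)/(2·12.4·5.6) = (153.76 + 31.36 − 106.09)/138.88 = 79.03/138.88 ≈ 0.569052
C = arccos(0.569052) ≈ 55.3158°

C = 55.32°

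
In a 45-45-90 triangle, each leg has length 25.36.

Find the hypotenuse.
In a 45-45-90 triangle the sides are in ratio 1 : 1 : √2, so hypotenuse = leg·√2.
Hypotenuse = 25.36·√2 ≈ 25.36·1.41421 ≈ 35.8645

Hypotenuse = 25.36√2 = 35.86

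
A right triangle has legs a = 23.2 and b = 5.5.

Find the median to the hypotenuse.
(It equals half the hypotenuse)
Hypotenuse c = √(a² + b²) = √(538.24 + 30.25) = √568.49 ≈ 23.843
Median to hypotenuse = c/2 ≈ 23.843/2 ≈ 11.9215

Median = 11.92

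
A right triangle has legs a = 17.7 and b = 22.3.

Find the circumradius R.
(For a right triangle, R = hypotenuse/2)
Hypotenuse c = √(a² + b²) = √(313.29 + 497.29) = √810.58 ≈ 28.4707
R = c/2 ≈ 28.4707/2 ≈ 14.2353

R = 14.24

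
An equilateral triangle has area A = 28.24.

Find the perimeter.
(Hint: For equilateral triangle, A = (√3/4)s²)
A = (√3/4)s²  ⇒  s² = 4A/√3 = 4·28.24/√3 = 112.96/1.73205 ≈ 65.2175
s ≈ √65.2175 ≈ 8.07573
Perimeter = 3s ≈ 3·8.07573 ≈ 24.2272

Perimeter = 24.23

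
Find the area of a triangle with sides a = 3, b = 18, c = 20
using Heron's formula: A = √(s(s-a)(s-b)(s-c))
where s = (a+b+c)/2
s = (3 + 18 + 20)/2 = 41/2 = 20.5
s − a = 17.5, s − b = 2.5, s − c = 0.5
s(s−a)(s−b)(s−c) = 20.5·17.5·2.5·0.5 = 448.4375
Area = √448.4375 ≈ 21.1763

s = 20.5, Area = 21.18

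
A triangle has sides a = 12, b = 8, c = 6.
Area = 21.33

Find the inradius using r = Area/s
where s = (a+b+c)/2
s = (12 + 8 + 6)/2 = 26/2 = 13
r = Area/s = 21.33/13 ≈ 1.64077

r = 1.641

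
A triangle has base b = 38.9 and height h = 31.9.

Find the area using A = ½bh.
A = ½·b·h = ½·38.9·31.9 = ½·1240.91 = 620.455

Area = 620.455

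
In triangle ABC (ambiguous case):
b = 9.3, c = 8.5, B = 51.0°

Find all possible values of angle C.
b/sin(B) = c/sin(C)  ⇒  sin(C) = c·sin(B)/b = 8.5·sin(51.0°)/9.3
sin(51.0°) ≈ 0.777146
sin(C) ≈ 8.5·0.777146/9.3 ≈ 6.60574/9.3 ≈ 0.710295
Candidate 1: C₁ = arcsin(0.710295) ≈ 45.2589°  →  A = 180° − 51.0° − 45.2589° ≈ 83.7411° > 0, valid
Candidate 2: C₂ = 180° − C₁ ≈ 134.741°  →  A = 180° − 51.0° − 134.741° ≈ -5.7411° ≤ 0, not a valid triangle

C = 45.26° (one solution)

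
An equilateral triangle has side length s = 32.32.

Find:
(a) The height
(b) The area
(a) The height splits the triangle into two 30-60-90 halves: h = s·√3/2 = 32.32·1.73205/2 ≈ 55.9799/2 ≈ 27.9899
(b) Area = (√3/4)·s² = (√3/4)·32.32² = (√3/4)·1044.5824 ≈ 0.433013·1044.5824 ≈ 452.317

Height = 27.99, Area = 452.3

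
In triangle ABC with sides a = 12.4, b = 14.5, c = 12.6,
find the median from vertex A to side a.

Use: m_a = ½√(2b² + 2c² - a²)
m_a = ½√(2·14.5² + 2·12.6² − 12.4²) = ½√(2·210.25 + 2·158.76 − 153.76) = ½√(420.5 + 317.52 − 153.76) = ½√584.26
√584.26 ≈ 24.1715, so m_a ≈ 12.0857

m_a = 12.09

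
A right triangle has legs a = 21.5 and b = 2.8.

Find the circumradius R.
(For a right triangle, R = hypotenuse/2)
Hypotenuse c = √(a² + b²) = √(462.25 + 7.84) = √470.09 ≈ 21.6816
R = c/2 ≈ 21.6816/2 ≈ 10.8408

R = 10.84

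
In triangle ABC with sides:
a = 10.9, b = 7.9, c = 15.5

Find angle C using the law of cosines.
c² = a² + b² − 2ab·cos(C)  ⇒  cos(C) = (a² + b² − c²)/(2ab)
cos(C) = (10.9² + 7.9² − 15.5²)/(2·10.9·7.9) = (118.81 + 62.41 − 240.25)/172.22 = -59.03/172.22 ≈ -0.342759
C = arccos(-0.342759) ≈ 110.045°

C = 110°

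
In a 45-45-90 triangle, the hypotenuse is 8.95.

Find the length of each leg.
In a 45-45-90 triangle hypotenuse = leg·√2, so leg = hypotenuse/√2.
Leg = 8.95/√2 ≈ 8.95/1.41421 ≈ 6.32861

Each leg = 6.329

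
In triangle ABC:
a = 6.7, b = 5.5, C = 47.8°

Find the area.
Two sides and the included angle (SAS): A = ½·a·b·sin(C) = ½·6.7·5.5·sin(47.8°)
sin(47.8°) ≈ 0.740805
A ≈ ½·36.85·0.740805 = 18.425·0.740805 ≈ 13.6493

Area = 13.65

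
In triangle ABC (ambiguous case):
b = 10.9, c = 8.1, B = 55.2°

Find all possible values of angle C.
b/sin(B) = c/sin(C)  ⇒  sin(C) = c·sin(B)/b = 8.1·sin(55.2°)/10.9
sin(55.2°) ≈ 0.821149
sin(C) ≈ 8.1·0.821149/10.9 ≈ 6.65131/10.9 ≈ 0.610212
Candidate 1: C₁ = arcsin(0.610212) ≈ 37.6048°  →  A = 180° − 55.2° − 37.6048° ≈ 87.1952° > 0, valid
Candidate 2: C₂ = 180° − C₁ ≈ 142.395°  →  A = 180° − 55.2° − 142.395° ≈ -17.5952° ≤ 0, not a valid triangle

C = 37.6° (one solution)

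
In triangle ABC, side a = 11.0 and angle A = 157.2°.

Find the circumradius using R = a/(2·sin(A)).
R = a/(2·sin(A)) = 11.0/(2·sin(157.2°))
sin(157.2°) ≈ 0.387516
R ≈ 11.0/(2·0.387516) = 11.0/0.775031 ≈ 14.193

R = 14.19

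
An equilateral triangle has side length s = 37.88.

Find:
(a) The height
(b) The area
(a) The height splits the triangle into two 30-60-90 halves: h = s·√3/2 = 37.88·1.73205/2 ≈ 65.6101/2 ≈ 32.805
(b) Area = (√3/4)·s² = (√3/4)·37.88² = (√3/4)·1434.8944 ≈ 0.433013·1434.8944 ≈ 621.328

Height = 32.81, Area = 621.3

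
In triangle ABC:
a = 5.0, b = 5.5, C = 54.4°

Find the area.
Two sides and the included angle (SAS): A = ½·a·b·sin(C) = ½·5.0·5.5·sin(54.4°)
sin(54.4°) ≈ 0.813101
A ≈ ½·27.5·0.813101 = 13.75·0.813101 ≈ 11.1801

Area = 11.18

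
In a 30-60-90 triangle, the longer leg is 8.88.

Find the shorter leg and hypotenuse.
In a 30-60-90 triangle the sides are in ratio 1 : √3 : 2, so short leg = long leg/√3 and hypotenuse = 2·(short leg).
Short leg = 8.88/√3 ≈ 8.88/1.73205 ≈ 5.12687
Hypotenuse = 2·5.12687 ≈ 10.2537

Short leg = 5.127, Hypotenuse = 10.25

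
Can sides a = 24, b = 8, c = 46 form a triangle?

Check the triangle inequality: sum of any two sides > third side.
a + b vs c: 24 + 8 = 32 ≤ 46  ✗
a + c vs b: 24 + 46 = 70 > 8  ✓
b + c vs a: 8 + 46 = 54 > 24  ✓

No: 24 + 8 = 32 is not > 46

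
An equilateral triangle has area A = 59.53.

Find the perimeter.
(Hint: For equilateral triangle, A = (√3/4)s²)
A = (√3/4)s²  ⇒  s² = 4A/√3 = 4·59.53/√3 = 238.12/1.73205 ≈ 137.479
s ≈ √137.479 ≈ 11.7251
Perimeter = 3s ≈ 3·11.7251 ≈ 35.1754

Perimeter = 35.18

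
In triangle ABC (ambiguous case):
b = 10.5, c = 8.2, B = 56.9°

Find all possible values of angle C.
b/sin(B) = c/sin(C)  ⇒  sin(C) = c·sin(B)/b = 8.2·sin(56.9°)/10.5
sin(56.9°) ≈ 0.837719
sin(C) ≈ 8.2·0.837719/10.5 ≈ 6.86929/10.5 ≈ 0.654218
Candidate 1: C₁ = arcsin(0.654218) ≈ 40.8604°  →  A = 180° − 56.9° − 40.8604° ≈ 82.2396° > 0, valid
Candidate 2: C₂ = 180° − C₁ ≈ 139.14°  →  A = 180° − 56.9° − 139.14° ≈ -16.0396° ≤ 0, not a valid triangle

C = 40.86° (one solution)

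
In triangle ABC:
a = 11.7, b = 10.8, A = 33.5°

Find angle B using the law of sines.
a/sin(A) = b/sin(B)  ⇒  sin(B) = b·sin(A)/a = 10.8·sin(33.5°)/11.7
sin(33.5°) ≈ 0.551937
sin(B) ≈ 10.8·0.551937/11.7 ≈ 5.96092/11.7 ≈ 0.50948
B = arcsin(0.50948) ≈ 30.6292°
(Since b ≤ a we need B ≤ A, so the obtuse alternative 180° − 30.6292° ≈ 149.371° is rejected.)

B = 30.63°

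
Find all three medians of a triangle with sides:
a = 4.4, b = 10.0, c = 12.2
Median formula: m_a = ½√(2b² + 2c² − a²) (and cyclically). a² = 19.36, b² = 100, c² = 148.84.
m_a = ½√(2·100 + 2·148.84 − 19.36) = ½√478.32 ≈ ½·21.8705 ≈ 10.9353
m_b = ½√(2·19.36 + 2·148.84 − 100) = ½√236.4 ≈ ½·15.3753 ≈ 7.68765
m_c = ½√(2·19.36 + 2·100 − 148.84) = ½√89.88 ≈ ½·9.48051 ≈ 4.74025

m_a = 10.94, m_b = 7.688, m_c = 4.74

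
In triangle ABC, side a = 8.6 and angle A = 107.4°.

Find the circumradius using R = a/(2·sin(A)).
R = a/(2·sin(A)) = 8.6/(2·sin(107.4°))
sin(107.4°) ≈ 0.95424
R ≈ 8.6/(2·0.95424) = 8.6/1.90848 ≈ 4.5062

R = 4.506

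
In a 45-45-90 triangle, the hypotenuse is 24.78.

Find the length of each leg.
In a 45-45-90 triangle hypotenuse = leg·√2, so leg = hypotenuse/√2.
Leg = 24.78/√2 ≈ 24.78/1.41421 ≈ 17.5221

Each leg = 17.52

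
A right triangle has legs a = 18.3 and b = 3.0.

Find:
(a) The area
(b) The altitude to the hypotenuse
(a) The legs are perpendicular, so Area = ½·a·b = ½·18.3·3.0 = ½·54.9 = 27.45
(b) Hypotenuse c = √(a² + b²) = √(334.89 + 9) = √343.89 ≈ 18.5443
    Area = ½·c·h_c  ⇒  h_c = 2·Area/c = 54.9/18.5443 ≈ 2.96048

Area = 27.45, h_c = 2.96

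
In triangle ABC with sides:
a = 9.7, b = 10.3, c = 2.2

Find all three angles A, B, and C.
Law of cosines for each angle (a² = 94.09, b² = 106.09, c² = 4.84):
cos(A) = (b² + c² − a²)/(2bc) = (106.09 + 4.84 − 94.09)/(2·10.3·2.2) = 16.84/45.32 ≈ 0.37158  ⇒  A ≈ 68.1869°
cos(B) = (a² + c² − b²)/(2ac) = (94.09 + 4.84 − 106.09)/(2·9.7·2.2) = -7.16/42.68 ≈ -0.16776  ⇒  B ≈ 99.6576°
cos(C) = (a² + b² − c²)/(2ab) = (94.09 + 106.09 − 4.84)/(2·9.7·10.3) = 195.34/199.82 ≈ 0.97758  ⇒  C ≈ 12.1555°
Check: A + B + C ≈ 180°

A = 68.19°, B = 99.66°, C = 12.16°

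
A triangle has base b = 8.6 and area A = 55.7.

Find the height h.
A = ½·b·h  ⇒  h = 2A/b = 2·55.7/8.6 = 111.4/8.6 ≈ 12.9535

h = 12.95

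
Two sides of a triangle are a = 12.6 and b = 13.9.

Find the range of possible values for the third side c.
Triangle inequality: |a − b| < c < a + b
|a − b| = |12.6 − 13.9| = 1.3
a + b = 12.6 + 13.9 = 26.5

1.3 < c < 26.5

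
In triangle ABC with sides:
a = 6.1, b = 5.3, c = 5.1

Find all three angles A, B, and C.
Law of cosines for each angle (a² = 37.21, b² = 28.09, c² = 26.01):
cos(A) = (b² + c² − a²)/(2bc) = (28.09 + 26.01 − 37.21)/(2·5.3·5.1) = 16.89/54.06 ≈ 0.312431  ⇒  A ≈ 71.7942°
cos(B) = (a² + c² − b²)/(2ac) = (37.21 + 26.01 − 28.09)/(2·6.1·5.1) = 35.13/62.22 ≈ 0.564609  ⇒  B ≈ 55.6248°
cos(C) = (a² + b² − c²)/(2ab) = (37.21 + 28.09 − 26.01)/(2·6.1·5.3) = 39.29/64.66 ≈ 0.60764  ⇒  C ≈ 52.5809°
Check: A + B + C ≈ 180°

A = 71.79°, B = 55.62°, C = 52.58°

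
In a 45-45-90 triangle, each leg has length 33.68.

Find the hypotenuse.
In a 45-45-90 triangle the sides are in ratio 1 : 1 : √2, so hypotenuse = leg·√2.
Hypotenuse = 33.68·√2 ≈ 33.68·1.41421 ≈ 47.6307

Hypotenuse = 33.68√2 = 47.63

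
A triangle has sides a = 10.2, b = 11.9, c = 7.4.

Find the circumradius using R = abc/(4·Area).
First find the area with Heron's formula.
s = (10.2 + 11.9 + 7.4)/2 = 14.75
Area = √(s(s−a)(s−b)(s−c)) = √(14.75·4.55·2.85·7.35) ≈ √1405.84 ≈ 37.4945
abc = 10.2·11.9·7.4 = 898.212
R = abc/(4·Area) ≈ 898.212/(4·37.4945) = 898.212/149.978 ≈ 5.98896

R = 5.989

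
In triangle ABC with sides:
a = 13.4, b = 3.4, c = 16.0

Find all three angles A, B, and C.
Law of cosines for each angle (a² = 179.56, b² = 11.56, c² = 256):
cos(A) = (b² + c² − a²)/(2bc) = (11.56 + 256 − 179.56)/(2·3.4·16.0) = 88/108.8 ≈ 0.808824  ⇒  A ≈ 36.0189°
cos(B) = (a² + c² − b²)/(2ac) = (179.56 + 256 − 11.56)/(2·13.4·16.0) = 424/428.8 ≈ 0.988806  ⇒  B ≈ 8.58098°
cos(C) = (a² + b² − c²)/(2ab) = (179.56 + 11.56 − 256)/(2·13.4·3.4) = -64.88/91.12 ≈ -0.712028  ⇒  C ≈ 135.4°
Check: A + B + C ≈ 180°

A = 36.02°, B = 8.581°, C = 135.4°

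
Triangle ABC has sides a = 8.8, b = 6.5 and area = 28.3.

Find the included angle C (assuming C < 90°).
Area = ½·a·b·sin(C)  ⇒  sin(C) = 2·Area/(a·b) = 2·28.3/(8.8·6.5) = 56.6/57.2 ≈ 0.98951
C = arcsin(0.98951) ≈ 81.6939° (taking the acute solution since C < 90°)

C = 81.69°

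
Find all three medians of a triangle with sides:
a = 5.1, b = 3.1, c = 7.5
Median formula: m_a = ½√(2b² + 2c² − a²) (and cyclically). a² = 26.01, b² = 9.61, c² = 56.25.
m_a = ½√(2·9.61 + 2·56.25 − 26.01) = ½√105.71 ≈ ½·10.2815 ≈ 5.14077
m_b = ½√(2·26.01 + 2·56.25 − 9.61) = ½√154.91 ≈ ½·12.4463 ≈ 6.22314
m_c = ½√(2·26.01 + 2·9.61 − 56.25) = ½√14.99 ≈ ½·3.87169 ≈ 1.93585

m_a = 5.141, m_b = 6.223, m_c = 1.936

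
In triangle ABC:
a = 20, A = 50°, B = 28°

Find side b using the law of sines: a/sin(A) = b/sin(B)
a/sin(A) = b/sin(B)  ⇒  b = a·sin(B)/sin(A) = 20·sin(28°)/sin(50°)
sin(28°) ≈ 0.469472, sin(50°) ≈ 0.766044
b ≈ 20·0.469472/0.766044 ≈ 9.38943/0.766044 ≈ 12.257

b = 12.26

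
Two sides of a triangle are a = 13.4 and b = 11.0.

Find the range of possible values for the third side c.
Triangle inequality: |a − b| < c < a + b
|a − b| = |13.4 − 11.0| = 2.4
a + b = 13.4 + 11.0 = 24.4

2.4 < c < 24.4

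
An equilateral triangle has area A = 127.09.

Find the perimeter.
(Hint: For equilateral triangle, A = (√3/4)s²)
A = (√3/4)s²  ⇒  s² = 4A/√3 = 4·127.09/√3 = 508.36/1.73205 ≈ 293.502
s ≈ √293.502 ≈ 17.1319
Perimeter = 3s ≈ 3·17.1319 ≈ 51.3957

Perimeter = 51.4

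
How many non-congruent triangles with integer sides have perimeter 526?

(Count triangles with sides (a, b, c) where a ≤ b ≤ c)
Let a ≤ b ≤ c with a + b + c = 526. The only binding inequality is a + b > c, i.e. 526 − c > c, so c < 526/2; and c ≥ 526/3 since c is the largest side.
So 176 ≤ c ≤ 262. For each c, b runs from ⌈(526 − c)/2⌉ up to c (then a = 526 − b − c satisfies 1 ≤ a ≤ b automatically), giving c − ⌈(526 − c)/2⌉ + 1 choices.
Summing over c: 2 + 3 + 5 + 6 + … + 129 + 131  (87 terms, c = 176, …, 262) = 5764
Check (closed form: nearest integer to p²/48 for even p, (p+3)²/48 for odd p): 526²/48 = 276676/48 ≈ 5764.08 → 5764

5764 triangles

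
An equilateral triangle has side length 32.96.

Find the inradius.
r = Area/s with s the semi-perimeter.
Area = (√3/4)·32.96² = (√3/4)·1086.3616 ≈ 0.433013·1086.3616 ≈ 470.408
s = 3·32.96/2 = 49.44
r ≈ 470.408/49.44 ≈ 9.51473
(Equivalently r = side/(2√3) = 32.96/3.4641 ≈ 9.51473.)

r = 9.515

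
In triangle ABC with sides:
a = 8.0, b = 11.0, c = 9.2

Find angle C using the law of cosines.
c² = a² + b² − 2ab·cos(C)  ⇒  cos(C) = (a² + b² − c²)/(2ab)
cos(C) = (8.0² + 11.0² − 9.2²)/(2·8.0·11.0) = (64 + 121 − 84.64)/176 = 100.36/176 ≈ 0.570227
C = arccos(0.570227) ≈ 55.2339°

C = 55.23°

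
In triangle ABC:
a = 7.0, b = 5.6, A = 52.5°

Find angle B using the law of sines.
a/sin(A) = b/sin(B)  ⇒  sin(B) = b·sin(A)/a = 5.6·sin(52.5°)/7.0
sin(52.5°) ≈ 0.793353
sin(B) ≈ 5.6·0.793353/7.0 ≈ 4.44278/7.0 ≈ 0.634683
B = arcsin(0.634683) ≈ 39.3965°
(Since b ≤ a we need B ≤ A, so the obtuse alternative 180° − 39.3965° ≈ 140.604° is rejected.)

B = 39.4°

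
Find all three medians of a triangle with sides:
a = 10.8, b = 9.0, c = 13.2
Median formula: m_a = ½√(2b² + 2c² − a²) (and cyclically). a² = 116.64, b² = 81, c² = 174.24.
m_a = ½√(2·81 + 2·174.24 − 116.64) = ½√393.84 ≈ ½·19.8454 ≈ 9.9227
m_b = ½√(2·116.64 + 2·174.24 − 81) = ½√500.76 ≈ ½·22.3777 ≈ 11.1888
m_c = ½√(2·116.64 + 2·81 − 174.24) = ½√221.04 ≈ ½·14.8674 ≈ 7.43371

m_a = 9.923, m_b = 11.19, m_c = 7.434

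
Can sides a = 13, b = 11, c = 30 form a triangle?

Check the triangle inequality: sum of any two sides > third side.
a + b vs c: 13 + 11 = 24 ≤ 30  ✗
a + c vs b: 13 + 30 = 43 > 11  ✓
b + c vs a: 11 + 30 = 41 > 13  ✓

No: 13 + 11 = 24 is not > 30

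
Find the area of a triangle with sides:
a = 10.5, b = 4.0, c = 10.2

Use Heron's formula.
s = (10.5 + 4.0 + 10.2)/2 = 24.7/2 = 12.35
s − a = 1.85, s − b = 8.35, s − c = 2.15
s(s−a)(s−b)(s−c) = 12.35·1.85·8.35·2.15 ≈ 410.17
Area = √410.17 ≈ 20.2526

Area = 20.25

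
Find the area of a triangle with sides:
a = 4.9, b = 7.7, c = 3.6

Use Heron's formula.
s = (4.9 + 7.7 + 3.6)/2 = 16.2/2 = 8.1
s − a = 3.2, s − b = 0.4, s − c = 4.5
s(s−a)(s−b)(s−c) = 8.1·3.2·0.4·4.5 ≈ 46.656
Area = √46.656 ≈ 6.83052

Area = 6.831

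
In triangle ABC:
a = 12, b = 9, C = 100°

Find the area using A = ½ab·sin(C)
A = ½·a·b·sin(C) = ½·12·9·sin(100°)
sin(100°) ≈ 0.984808
A ≈ ½·108·0.984808 = 54·0.984808 ≈ 53.1796

Area = 53.18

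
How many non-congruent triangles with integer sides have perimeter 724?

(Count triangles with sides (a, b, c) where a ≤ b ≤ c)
Let a ≤ b ≤ c with a + b + c = 724. The only binding inequality is a + b > c, i.e. 724 − c > c, so c < 724/2; and c ≥ 724/3 since c is the largest side.
So 242 ≤ c ≤ 361. For each c, b runs from ⌈(724 − c)/2⌉ up to c (then a = 724 − b − c satisfies 1 ≤ a ≤ b automatically), giving c − ⌈(724 − c)/2⌉ + 1 choices.
Summing over c: 2 + 3 + 5 + 6 + … + 179 + 180  (120 terms, c = 242, …, 361) = 10920
Check (closed form: nearest integer to p²/48 for even p, (p+3)²/48 for odd p): 724²/48 = 524176/48 ≈ 10920.33 → 10920

10920 triangles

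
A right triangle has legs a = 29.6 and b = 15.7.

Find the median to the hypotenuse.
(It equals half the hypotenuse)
Hypotenuse c = √(a² + b²) = √(876.16 + 246.49) = √1122.65 ≈ 33.506
Median to hypotenuse = c/2 ≈ 33.506/2 ≈ 16.753

Median = 16.75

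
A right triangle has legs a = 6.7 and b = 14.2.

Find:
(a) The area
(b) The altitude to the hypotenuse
(a) The legs are perpendicular, so Area = ½·a·b = ½·6.7·14.2 = ½·95.14 = 47.57
(b) Hypotenuse c = √(a² + b²) = √(44.89 + 201.64) = √246.53 ≈ 15.7013
    Area = ½·c·h_c  ⇒  h_c = 2·Area/c = 95.14/15.7013 ≈ 6.05938

Area = 47.57, h_c = 6.059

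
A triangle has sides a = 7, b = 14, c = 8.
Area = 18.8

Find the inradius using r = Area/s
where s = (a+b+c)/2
s = (7 + 14 + 8)/2 = 29/2 = 14.5
r = Area/s = 18.8/14.5 ≈ 1.29655

r = 1.297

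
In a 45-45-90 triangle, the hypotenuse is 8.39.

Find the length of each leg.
In a 45-45-90 triangle hypotenuse = leg·√2, so leg = hypotenuse/√2.
Leg = 8.39/√2 ≈ 8.39/1.41421 ≈ 5.93263

Each leg = 5.933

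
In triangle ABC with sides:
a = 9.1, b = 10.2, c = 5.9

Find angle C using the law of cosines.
c² = a² + b² − 2ab·cos(C)  ⇒  cos(C) = (a² + b² − c²)/(2ab)
cos(C) = (9.1² + 10.2² − 5.9²)/(2·9.1·10.2) = (82.81 + 104.04 − 34.81)/185.64 = 152.04/185.64 ≈ 0.819005
C = arccos(0.819005) ≈ 35.0147°

C = 35.01°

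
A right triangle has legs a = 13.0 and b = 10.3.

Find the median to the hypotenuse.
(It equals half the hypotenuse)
Hypotenuse c = √(a² + b²) = √(169 + 106.09) = √275.09 ≈ 16.5858
Median to hypotenuse = c/2 ≈ 16.5858/2 ≈ 8.29292

Median = 8.293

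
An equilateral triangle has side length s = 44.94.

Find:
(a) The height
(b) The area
(a) The height splits the triangle into two 30-60-90 halves: h = s·√3/2 = 44.94·1.73205/2 ≈ 77.8384/2 ≈ 38.9192
(b) Area = (√3/4)·s² = (√3/4)·44.94² = (√3/4)·2019.6036 ≈ 0.433013·2019.6036 ≈ 874.514

Height = 38.92, Area = 874.5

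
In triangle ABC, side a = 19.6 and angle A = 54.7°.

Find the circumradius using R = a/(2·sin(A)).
R = a/(2·sin(A)) = 19.6/(2·sin(54.7°))
sin(54.7°) ≈ 0.816138
R ≈ 19.6/(2·0.816138) = 19.6/1.63228 ≈ 12.0078

R = 12.01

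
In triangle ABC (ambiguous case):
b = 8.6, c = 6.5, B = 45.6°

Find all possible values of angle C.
b/sin(B) = c/sin(C)  ⇒  sin(C) = c·sin(B)/b = 6.5·sin(45.6°)/8.6
sin(45.6°) ≈ 0.714473
sin(C) ≈ 6.5·0.714473/8.6 ≈ 4.64407/8.6 ≈ 0.540008
Candidate 1: C₁ = arcsin(0.540008) ≈ 32.6842°  →  A = 180° − 45.6° − 32.6842° ≈ 101.716° > 0, valid
Candidate 2: C₂ = 180° − C₁ ≈ 147.316°  →  A = 180° − 45.6° − 147.316° ≈ -12.9158° ≤ 0, not a valid triangle

C = 32.68° (one solution)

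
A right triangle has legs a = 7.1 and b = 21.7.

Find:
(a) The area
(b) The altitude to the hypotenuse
(a) The legs are perpendicular, so Area = ½·a·b = ½·7.1·21.7 = ½·154.07 = 77.035
(b) Hypotenuse c = √(a² + b²) = √(50.41 + 470.89) = √521.3 ≈ 22.832
    Area = ½·c·h_c  ⇒  h_c = 2·Area/c = 154.07/22.832 ≈ 6.74799

Area = 77.035, h_c = 6.748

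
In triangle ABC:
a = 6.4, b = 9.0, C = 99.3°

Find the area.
Two sides and the included angle (SAS): A = ½·a·b·sin(C) = ½·6.4·9.0·sin(99.3°)
sin(99.3°) ≈ 0.986856
A ≈ ½·57.6·0.986856 = 28.8·0.986856 ≈ 28.4214

Area = 28.42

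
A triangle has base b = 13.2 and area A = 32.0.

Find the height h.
A = ½·b·h  ⇒  h = 2A/b = 2·32.0/13.2 = 64/13.2 ≈ 4.84848

h = 4.848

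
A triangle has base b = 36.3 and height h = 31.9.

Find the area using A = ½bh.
A = ½·b·h = ½·36.3·31.9 = ½·1157.97 = 578.985

Area = 578.985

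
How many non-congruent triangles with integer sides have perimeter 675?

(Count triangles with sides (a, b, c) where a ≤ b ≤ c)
Let a ≤ b ≤ c with a + b + c = 675. The only binding inequality is a + b > c, i.e. 675 − c > c, so c < 675/2; and c ≥ 675/3 since c is the largest side.
So 225 ≤ c ≤ 337. For each c, b runs from ⌈(675 − c)/2⌉ up to c (then a = 675 − b − c satisfies 1 ≤ a ≤ b automatically), giving c − ⌈(675 − c)/2⌉ + 1 choices.
Summing over c: 1 + 2 + 4 + 5 + … + 167 + 169  (113 terms, c = 225, …, 337) = 9577
Check (closed form: nearest integer to p²/48 for even p, (p+3)²/48 for odd p): (675+3)²/48 = 678²/48 = 459684/48 ≈ 9576.75 → 9577

9577 triangles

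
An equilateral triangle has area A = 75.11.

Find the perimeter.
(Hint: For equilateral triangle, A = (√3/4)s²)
A = (√3/4)s²  ⇒  s² = 4A/√3 = 4·75.11/√3 = 300.44/1.73205 ≈ 173.459
s ≈ √173.459 ≈ 13.1704
Perimeter = 3s ≈ 3·13.1704 ≈ 39.5112

Perimeter = 39.51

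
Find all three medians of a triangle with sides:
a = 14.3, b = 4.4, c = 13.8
Median formula: m_a = ½√(2b² + 2c² − a²) (and cyclically). a² = 204.49, b² = 19.36, c² = 190.44.
m_a = ½√(2·19.36 + 2·190.44 − 204.49) = ½√215.11 ≈ ½·14.6666 ≈ 7.33331
m_b = ½√(2·204.49 + 2·190.44 − 19.36) = ½√770.5 ≈ ½·27.7579 ≈ 13.8789
m_c = ½√(2·204.49 + 2·19.36 − 190.44) = ½√257.26 ≈ ½·16.0393 ≈ 8.01966

m_a = 7.333, m_b = 13.88, m_c = 8.02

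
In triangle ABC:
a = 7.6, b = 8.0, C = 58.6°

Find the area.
Two sides and the included angle (SAS): A = ½·a·b·sin(C) = ½·7.6·8.0·sin(58.6°)
sin(58.6°) ≈ 0.853551
A ≈ ½·60.8·0.853551 = 30.4·0.853551 ≈ 25.9479

Area = 25.95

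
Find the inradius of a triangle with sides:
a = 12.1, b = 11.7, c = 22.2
r = Area/s where s is the semi-perimeter.
s = (12.1 + 11.7 + 22.2)/2 = 46/2 = 23
Area = √(s(s−a)(s−b)(s−c)) = √(23·10.9·11.3·0.8) ≈ √2266.33 ≈ 47.606
r ≈ 47.606/23 ≈ 2.06982

r = 2.07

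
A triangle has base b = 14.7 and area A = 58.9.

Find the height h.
A = ½·b·h  ⇒  h = 2A/b = 2·58.9/14.7 = 117.8/14.7 ≈ 8.01361

h = 8.014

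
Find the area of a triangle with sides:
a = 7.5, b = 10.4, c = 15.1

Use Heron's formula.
s = (7.5 + 10.4 + 15.1)/2 = 33/2 = 16.5
s − a = 9, s − b = 6.1, s − c = 1.4
s(s−a)(s−b)(s−c) = 16.5·9·6.1·1.4 ≈ 1268.19
Area = √1268.19 ≈ 35.6117

Area = 35.61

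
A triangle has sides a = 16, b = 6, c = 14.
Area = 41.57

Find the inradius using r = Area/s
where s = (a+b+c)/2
s = (16 + 6 + 14)/2 = 36/2 = 18
r = Area/s = 41.57/18 ≈ 2.30944

r = 2.309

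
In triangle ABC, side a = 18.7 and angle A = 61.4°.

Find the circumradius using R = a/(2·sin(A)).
R = a/(2·sin(A)) = 18.7/(2·sin(61.4°))
sin(61.4°) ≈ 0.877983
R ≈ 18.7/(2·0.877983) = 18.7/1.75597 ≈ 10.6494

R = 10.65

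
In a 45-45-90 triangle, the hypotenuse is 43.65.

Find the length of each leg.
In a 45-45-90 triangle hypotenuse = leg·√2, so leg = hypotenuse/√2.
Leg = 43.65/√2 ≈ 43.65/1.41421 ≈ 30.8652

Each leg = 30.87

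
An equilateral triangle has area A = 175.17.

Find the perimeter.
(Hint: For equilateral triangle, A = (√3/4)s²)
A = (√3/4)s²  ⇒  s² = 4A/√3 = 4·175.17/√3 = 700.68/1.73205 ≈ 404.538
s ≈ √404.538 ≈ 20.1131
Perimeter = 3s ≈ 3·20.1131 ≈ 60.3394

Perimeter = 60.34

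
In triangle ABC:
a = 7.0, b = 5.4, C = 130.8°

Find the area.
Two sides and the included angle (SAS): A = ½·a·b·sin(C) = ½·7.0·5.4·sin(130.8°)
sin(130.8°) ≈ 0.756995
A ≈ ½·37.8·0.756995 = 18.9·0.756995 ≈ 14.3072

Area = 14.31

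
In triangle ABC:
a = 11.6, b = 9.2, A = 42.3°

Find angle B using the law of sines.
a/sin(A) = b/sin(B)  ⇒  sin(B) = b·sin(A)/a = 9.2·sin(42.3°)/11.6
sin(42.3°) ≈ 0.673013
sin(B) ≈ 9.2·0.673013/11.6 ≈ 6.19172/11.6 ≈ 0.533769
B = arcsin(0.533769) ≈ 32.2604°
(Since b ≤ a we need B ≤ A, so the obtuse alternative 180° − 32.2604° ≈ 147.74° is rejected.)

B = 32.26°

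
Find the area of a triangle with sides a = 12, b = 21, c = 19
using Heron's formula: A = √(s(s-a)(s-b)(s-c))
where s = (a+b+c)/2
s = (12 + 21 + 19)/2 = 52/2 = 26
s − a = 14, s − b = 5, s − c = 7
s(s−a)(s−b)(s−c) = 26·14·5·7 = 12740
Area = √12740 ≈ 112.872

s = 26.0, Area = 112.9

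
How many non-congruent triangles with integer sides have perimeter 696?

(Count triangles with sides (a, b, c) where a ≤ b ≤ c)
Let a ≤ b ≤ c with a + b + c = 696. The only binding inequality is a + b > c, i.e. 696 − c > c, so c < 696/2; and c ≥ 696/3 since c is the largest side.
So 232 ≤ c ≤ 347. For each c, b runs from ⌈(696 − c)/2⌉ up to c (then a = 696 − b − c satisfies 1 ≤ a ≤ b automatically), giving c − ⌈(696 − c)/2⌉ + 1 choices.
Summing over c: 1 + 2 + 4 + 5 + … + 172 + 173  (116 terms, c = 232, …, 347) = 10092
Check (closed form: nearest integer to p²/48 for even p, (p+3)²/48 for odd p): 696²/48 = 484416/48 ≈ 10092.00 → 10092

10092 triangles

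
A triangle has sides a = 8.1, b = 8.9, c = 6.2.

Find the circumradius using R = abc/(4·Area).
First find the area with Heron's formula.
s = (8.1 + 8.9 + 6.2)/2 = 11.6
Area = √(s(s−a)(s−b)(s−c)) = √(11.6·3.5·2.7·5.4) ≈ √591.948 ≈ 24.33
abc = 8.1·8.9·6.2 = 446.958
R = abc/(4·Area) ≈ 446.958/(4·24.33) = 446.958/97.3199 ≈ 4.59267

R = 4.593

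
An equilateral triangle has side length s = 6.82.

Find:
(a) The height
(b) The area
(a) The height splits the triangle into two 30-60-90 halves: h = s·√3/2 = 6.82·1.73205/2 ≈ 11.8126/2 ≈ 5.90629
(b) Area = (√3/4)·s² = (√3/4)·6.82² = (√3/4)·46.5124 ≈ 0.433013·46.5124 ≈ 20.1405

Height = 5.906, Area = 20.14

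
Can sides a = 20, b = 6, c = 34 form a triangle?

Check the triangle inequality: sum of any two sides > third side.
a + b vs c: 20 + 6 = 26 ≤ 34  ✗
a + c vs b: 20 + 34 = 54 > 6  ✓
b + c vs a: 6 + 34 = 40 > 20  ✓

No: 20 + 6 = 26 is not > 34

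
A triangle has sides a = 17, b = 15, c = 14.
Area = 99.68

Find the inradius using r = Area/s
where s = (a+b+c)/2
s = (17 + 15 + 14)/2 = 46/2 = 23
r = Area/s = 99.68/23 ≈ 4.33391

r = 4.334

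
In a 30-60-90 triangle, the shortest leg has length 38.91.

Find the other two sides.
In a 30-60-90 triangle the sides are in ratio 1 : √3 : 2 (short leg : long leg : hypotenuse).
Long leg = 38.91·√3 ≈ 38.91·1.73205 ≈ 67.3941
Hypotenuse = 2·38.91 = 77.82

Long leg = 38.91√3 = 67.39, Hypotenuse = 77.82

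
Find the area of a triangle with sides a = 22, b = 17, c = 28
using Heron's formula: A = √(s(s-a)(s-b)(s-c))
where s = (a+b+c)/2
s = (22 + 17 + 28)/2 = 67/2 = 33.5
s − a = 11.5, s − b = 16.5, s − c = 5.5
s(s−a)(s−b)(s−c) = 33.5·11.5·16.5·5.5 = 34961.4375
Area = √34961.4375 ≈ 186.98

s = 33.5, Area = 187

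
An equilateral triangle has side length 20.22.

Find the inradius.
r = Area/s with s the semi-perimeter.
Area = (√3/4)·20.22² = (√3/4)·408.8484 ≈ 0.433013·408.8484 ≈ 177.037
s = 3·20.22/2 = 30.33
r ≈ 177.037/30.33 ≈ 5.83701
(Equivalently r = side/(2√3) = 20.22/3.4641 ≈ 5.83701.)

r = 5.837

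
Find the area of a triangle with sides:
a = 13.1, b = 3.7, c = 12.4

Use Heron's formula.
s = (13.1 + 3.7 + 12.4)/2 = 29.2/2 = 14.6
s − a = 1.5, s − b = 10.9, s − c = 2.2
s(s−a)(s−b)(s−c) = 14.6·1.5·10.9·2.2 ≈ 525.162
Area = √525.162 ≈ 22.9164

Area = 22.92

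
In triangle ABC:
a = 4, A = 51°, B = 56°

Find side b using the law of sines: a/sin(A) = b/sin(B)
a/sin(A) = b/sin(B)  ⇒  b = a·sin(B)/sin(A) = 4·sin(56°)/sin(51°)
sin(56°) ≈ 0.829038, sin(51°) ≈ 0.777146
b ≈ 4·0.829038/0.777146 ≈ 3.31615/0.777146 ≈ 4.26709

b = 4.267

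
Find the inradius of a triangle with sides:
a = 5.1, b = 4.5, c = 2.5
r = Area/s where s is the semi-perimeter.
s = (5.1 + 4.5 + 2.5)/2 = 12.1/2 = 6.05
Area = √(s(s−a)(s−b)(s−c)) = √(6.05·0.95·1.55·3.55) ≈ √31.6256 ≈ 5.62367
r ≈ 5.62367/6.05 ≈ 0.929532

r = 0.9295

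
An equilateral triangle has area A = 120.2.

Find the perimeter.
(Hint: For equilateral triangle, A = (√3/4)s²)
A = (√3/4)s²  ⇒  s² = 4A/√3 = 4·120.2/√3 = 480.8/1.73205 ≈ 277.59
s ≈ √277.59 ≈ 16.661
Perimeter = 3s ≈ 3·16.661 ≈ 49.9831

Perimeter = 49.98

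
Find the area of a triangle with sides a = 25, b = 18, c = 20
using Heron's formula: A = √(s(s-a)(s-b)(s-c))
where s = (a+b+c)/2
s = (25 + 18 + 20)/2 = 63/2 = 31.5
s − a = 6.5, s − b = 13.5, s − c = 11.5
s(s−a)(s−b)(s−c) = 31.5·6.5·13.5·11.5 = 31787.4375
Area = √31787.4375 ≈ 178.29

s = 31.5, Area = 178.3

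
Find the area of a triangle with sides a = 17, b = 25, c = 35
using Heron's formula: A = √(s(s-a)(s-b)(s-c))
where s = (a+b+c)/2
s = (17 + 25 + 35)/2 = 77/2 = 38.5
s − a = 21.5, s − b = 13.5, s − c = 3.5
s(s−a)(s−b)(s−c) = 38.5·21.5·13.5·3.5 = 39111.1875
Area = √39111.1875 ≈ 197.765

s = 38.5, Area = 197.8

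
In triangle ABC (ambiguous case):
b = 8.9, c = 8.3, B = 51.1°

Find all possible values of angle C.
b/sin(B) = c/sin(C)  ⇒  sin(C) = c·sin(B)/b = 8.3·sin(51.1°)/8.9
sin(51.1°) ≈ 0.778243
sin(C) ≈ 8.3·0.778243/8.9 ≈ 6.45942/8.9 ≈ 0.725777
Candidate 1: C₁ = arcsin(0.725777) ≈ 46.5336°  →  A = 180° − 51.1° − 46.5336° ≈ 82.3664° > 0, valid
Candidate 2: C₂ = 180° − C₁ ≈ 133.466°  →  A = 180° − 51.1° − 133.466° ≈ -4.5664° ≤ 0, not a valid triangle

C = 46.53° (one solution)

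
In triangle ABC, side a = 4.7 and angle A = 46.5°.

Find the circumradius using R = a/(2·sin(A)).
R = a/(2·sin(A)) = 4.7/(2·sin(46.5°))
sin(46.5°) ≈ 0.725374
R ≈ 4.7/(2·0.725374) = 4.7/1.45075 ≈ 3.23971

R = 3.24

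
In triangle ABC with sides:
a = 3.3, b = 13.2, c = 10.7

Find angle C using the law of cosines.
c² = a² + b² − 2ab·cos(C)  ⇒  cos(C) = (a² + b² − c²)/(2ab)
cos(C) = (3.3² + 13.2² − 10.7²)/(2·3.3·13.2) = (10.89 + 174.24 − 114.49)/87.12 = 70.64/87.12 ≈ 0.810836
C = arccos(0.810836) ≈ 35.8223°

C = 35.82°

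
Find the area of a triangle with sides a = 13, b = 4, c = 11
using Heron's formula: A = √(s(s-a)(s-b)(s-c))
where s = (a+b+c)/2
s = (13 + 4 + 11)/2 = 28/2 = 14
s − a = 1, s − b = 10, s − c = 3
s(s−a)(s−b)(s−c) = 14·1·10·3 = 420
Area = √420 ≈ 20.4939

s = 14.0, Area = 20.49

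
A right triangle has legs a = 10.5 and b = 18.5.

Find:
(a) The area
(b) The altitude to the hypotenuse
(a) The legs are perpendicular, so Area = ½·a·b = ½·10.5·18.5 = ½·194.25 = 97.125
(b) Hypotenuse c = √(a² + b²) = √(110.25 + 342.25) = √452.5 ≈ 21.272
    Area = ½·c·h_c  ⇒  h_c = 2·Area/c = 194.25/21.272 ≈ 9.1317

Area = 97.125, h_c = 9.132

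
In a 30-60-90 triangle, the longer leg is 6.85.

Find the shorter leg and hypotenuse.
In a 30-60-90 triangle the sides are in ratio 1 : √3 : 2, so short leg = long leg/√3 and hypotenuse = 2·(short leg).
Short leg = 6.85/√3 ≈ 6.85/1.73205 ≈ 3.95485
Hypotenuse = 2·3.95485 ≈ 7.9097

Short leg = 3.955, Hypotenuse = 7.91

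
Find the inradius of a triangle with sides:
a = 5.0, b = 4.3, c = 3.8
r = Area/s where s is the semi-perimeter.
s = (5.0 + 4.3 + 3.8)/2 = 13.1/2 = 6.55
Area = √(s(s−a)(s−b)(s−c)) = √(6.55·1.55·2.25·2.75) ≈ √62.8186 ≈ 7.92582
r ≈ 7.92582/6.55 ≈ 1.21005

r = 1.21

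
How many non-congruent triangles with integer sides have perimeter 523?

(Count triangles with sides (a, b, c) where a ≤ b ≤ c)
Let a ≤ b ≤ c with a + b + c = 523. The only binding inequality is a + b > c, i.e. 523 − c > c, so c < 523/2; and c ≥ 523/3 since c is the largest side.
So 175 ≤ c ≤ 261. For each c, b runs from ⌈(523 − c)/2⌉ up to c (then a = 523 − b − c satisfies 1 ≤ a ≤ b automatically), giving c − ⌈(523 − c)/2⌉ + 1 choices.
Summing over c: 2 + 3 + 5 + 6 + … + 129 + 131  (87 terms, c = 175, …, 261) = 5764
Check (closed form: nearest integer to p²/48 for even p, (p+3)²/48 for odd p): (523+3)²/48 = 526²/48 = 276676/48 ≈ 5764.08 → 5764

5764 triangles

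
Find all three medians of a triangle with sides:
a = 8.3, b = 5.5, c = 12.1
Median formula: m_a = ½√(2b² + 2c² − a²) (and cyclically). a² = 68.89, b² = 30.25, c² = 146.41.
m_a = ½√(2·30.25 + 2·146.41 − 68.89) = ½√284.43 ≈ ½·16.8651 ≈ 8.43253
m_b = ½√(2·68.89 + 2·146.41 − 30.25) = ½√400.35 ≈ ½·20.0087 ≈ 10.0044
m_c = ½√(2·68.89 + 2·30.25 − 146.41) = ½√51.87 ≈ ½·7.20208 ≈ 3.60104

m_a = 8.433, m_b = 10, m_c = 3.601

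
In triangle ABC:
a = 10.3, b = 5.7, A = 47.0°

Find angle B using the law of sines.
a/sin(A) = b/sin(B)  ⇒  sin(B) = b·sin(A)/a = 5.7·sin(47.0°)/10.3
sin(47.0°) ≈ 0.731354
sin(B) ≈ 5.7·0.731354/10.3 ≈ 4.16872/10.3 ≈ 0.40473
B = arcsin(0.40473) ≈ 23.8742°
(Since b ≤ a we need B ≤ A, so the obtuse alternative 180° − 23.8742° ≈ 156.126° is rejected.)

B = 23.87°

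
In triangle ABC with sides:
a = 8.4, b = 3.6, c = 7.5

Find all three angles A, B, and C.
Law of cosines for each angle (a² = 70.56, b² = 12.96, c² = 56.25):
cos(A) = (b² + c² − a²)/(2bc) = (12.96 + 56.25 − 70.56)/(2·3.6·7.5) = -1.35/54 ≈ -0.025  ⇒  A ≈ 91.4325°
cos(B) = (a² + c² − b²)/(2ac) = (70.56 + 56.25 − 12.96)/(2·8.4·7.5) = 113.85/126 ≈ 0.903571  ⇒  B ≈ 25.3684°
cos(C) = (a² + b² − c²)/(2ab) = (70.56 + 12.96 − 56.25)/(2·8.4·3.6) = 27.27/60.48 ≈ 0.450893  ⇒  C ≈ 63.199°
Check: A + B + C ≈ 180°

A = 91.43°, B = 25.37°, C = 63.2°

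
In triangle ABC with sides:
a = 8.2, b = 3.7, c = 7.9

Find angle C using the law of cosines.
c² = a² + b² − 2ab·cos(C)  ⇒  cos(C) = (a² + b² − c²)/(2ab)
cos(C) = (8.2² + 3.7² − 7.9²)/(2·8.2·3.7) = (67.24 + 13.69 − 62.41)/60.68 = 18.52/60.68 ≈ 0.305208
C = arccos(0.305208) ≈ 72.2293°

C = 72.23°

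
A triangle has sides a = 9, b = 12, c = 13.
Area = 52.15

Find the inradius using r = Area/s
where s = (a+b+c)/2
s = (9 + 12 + 13)/2 = 34/2 = 17
r = Area/s = 52.15/17 ≈ 3.06765

r = 3.068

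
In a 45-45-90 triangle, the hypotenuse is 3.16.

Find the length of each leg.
In a 45-45-90 triangle hypotenuse = leg·√2, so leg = hypotenuse/√2.
Leg = 3.16/√2 ≈ 3.16/1.41421 ≈ 2.23446

Each leg = 2.234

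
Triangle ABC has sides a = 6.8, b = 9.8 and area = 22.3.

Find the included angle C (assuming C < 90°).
Area = ½·a·b·sin(C)  ⇒  sin(C) = 2·Area/(a·b) = 2·22.3/(6.8·9.8) = 44.6/66.64 ≈ 0.669268
C = arcsin(0.669268) ≈ 42.0106° (taking the acute solution since C < 90°)

C = 42.01°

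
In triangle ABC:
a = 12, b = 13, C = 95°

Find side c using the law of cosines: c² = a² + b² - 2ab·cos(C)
c² = 12² + 13² − 2·12·13·cos(95°)
cos(95°) ≈ -0.0871557
c² ≈ 144 + 169 − 312·(-0.0871557) ≈ 313 + 27.1926 ≈ 340.193
c ≈ √340.193 ≈ 18.4443

c = 18.44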